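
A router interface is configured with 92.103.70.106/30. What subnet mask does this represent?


/30 means 30 network bits, 2 host bits
Binary: 11111111111111111111111111111100
Mask: 255.255.255.252


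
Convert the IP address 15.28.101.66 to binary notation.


15 = 00001111
28 = 00011100
101 = 01100101
66 = 01000010
Binary: 00001111.00011100.01100101.01000010


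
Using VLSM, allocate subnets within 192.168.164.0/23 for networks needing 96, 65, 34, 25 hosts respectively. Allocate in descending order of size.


96 hosts -> /25 (126 usable): 192.168.164.0/25
65 hosts -> /25 (126 usable): 192.168.164.128/25
34 hosts -> /26 (62 usable): 192.168.165.0/26
25 hosts -> /27 (30 usable): 192.168.165.64/27
Allocation: 192.168.164.0/25 (96 hosts, 126 usable); 192.168.164.128/25 (65 hosts, 126 usable); 192.168.165.0/26 (34 hosts, 62 usable); 192.168.165.64/27 (25 hosts, 30 usable)


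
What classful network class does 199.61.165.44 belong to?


First octet: 199
Binary: 11000111
110xxxxx -> Class C (192-223)
Class C, default mask 255.255.255.0 (/24)


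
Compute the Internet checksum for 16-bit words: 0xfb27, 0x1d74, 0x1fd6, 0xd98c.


Sum all words (with carry folding):
+ 0xfb27 = 0xfb27
+ 0x1d74 = 0x189c
+ 0x1fd6 = 0x3872
+ 0xd98c = 0x11ff
One's complement: ~0x11ff
Checksum = 0xee00


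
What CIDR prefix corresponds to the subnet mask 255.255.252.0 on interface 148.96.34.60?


Binary: 11111111.11111111.11111100.00000000
Count leading 1s
Prefix: /22


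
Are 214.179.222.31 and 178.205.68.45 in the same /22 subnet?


Mask: 255.255.252.0
214.179.222.31 AND mask = 214.179.220.0
178.205.68.45 AND mask = 178.205.68.0
No, different subnets (214.179.220.0 vs 178.205.68.0)


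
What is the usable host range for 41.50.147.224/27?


Network: 41.50.147.224
Broadcast: 41.50.147.255
First usable = network + 1
Last usable = broadcast - 1
Range: 41.50.147.225 to 41.50.147.254


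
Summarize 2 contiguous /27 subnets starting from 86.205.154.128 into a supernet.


Original prefix: /27
Number of subnets: 2 = 2^1
New prefix = 27 - 1 = 26
Supernet: 86.205.154.128/26


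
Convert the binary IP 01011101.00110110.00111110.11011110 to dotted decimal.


01011101 = 93
00110110 = 54
00111110 = 62
11011110 = 222
IP: 93.54.62.222


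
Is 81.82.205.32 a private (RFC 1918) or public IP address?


RFC 1918 private ranges:
  10.0.0.0/8 (10.0.0.0 - 10.255.255.255)
  172.16.0.0/12 (172.16.0.0 - 172.31.255.255)
  192.168.0.0/16 (192.168.0.0 - 192.168.255.255)
Public (not in any RFC 1918 range)


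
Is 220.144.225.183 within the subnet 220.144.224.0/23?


Subnet network: 220.144.224.0
Test IP AND mask: 220.144.224.0
Yes, 220.144.225.183 is in 220.144.224.0/23


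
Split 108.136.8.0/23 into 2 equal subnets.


New prefix = 23 + 1 = 24
Each subnet has 256 addresses
  108.136.8.0/24
  108.136.9.0/24
Subnets: 108.136.8.0/24, 108.136.9.0/24


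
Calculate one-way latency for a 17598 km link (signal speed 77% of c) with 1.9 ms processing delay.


Speed = 0.77 * 3e5 km/s = 231000 km/s
Propagation delay = 17598 / 231000 = 0.0762 s = 76.1818 ms
Processing delay = 1.9 ms
Total one-way latency = 78.0818 ms


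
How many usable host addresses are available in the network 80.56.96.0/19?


Host bits = 32 - 19 = 13
Total addresses = 2^13 = 8192
Usable = total - 2 (network and broadcast)
Usable hosts: 8190


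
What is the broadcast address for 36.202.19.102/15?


Network: 36.202.0.0/15
Host bits = 17
Set all host bits to 1:
Broadcast: 36.203.255.255


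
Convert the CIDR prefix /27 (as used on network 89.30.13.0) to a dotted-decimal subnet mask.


/27 means 27 network bits, 5 host bits
Binary: 11111111111111111111111111100000
Mask: 255.255.255.224


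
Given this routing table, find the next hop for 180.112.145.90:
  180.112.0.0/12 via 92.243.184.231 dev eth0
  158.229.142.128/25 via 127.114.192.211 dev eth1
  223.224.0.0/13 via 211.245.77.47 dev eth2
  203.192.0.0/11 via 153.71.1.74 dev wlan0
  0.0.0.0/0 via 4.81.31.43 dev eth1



Longest prefix match for 180.112.145.90:
  /12 180.112.0.0: MATCH
  /25 158.229.142.128: no
  /13 223.224.0.0: no
  /11 203.192.0.0: no
  /0 0.0.0.0: MATCH
Selected: next-hop 92.243.184.231 via eth0 (matched /12)


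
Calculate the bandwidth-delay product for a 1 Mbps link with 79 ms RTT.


BDP = bandwidth * RTT
= 1 Mbps * 79 ms
= 1 * 1e6 * 79 / 1000 bits
= 79000 bits
= 9875 bytes
= 9.6436 KB
BDP = 79000 bits (9875 bytes)


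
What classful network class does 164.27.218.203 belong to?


First octet: 164
Binary: 10100100
10xxxxxx -> Class B (128-191)
Class B, default mask 255.255.0.0 (/16)


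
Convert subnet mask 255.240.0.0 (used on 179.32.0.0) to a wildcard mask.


Subnet mask: 255.240.0.0
Wildcard = 255.255.255.255 - subnet mask
255 - 255 = 0
255 - 240 = 15
255 - 0 = 255
255 - 0 = 255
Wildcard: 0.15.255.255


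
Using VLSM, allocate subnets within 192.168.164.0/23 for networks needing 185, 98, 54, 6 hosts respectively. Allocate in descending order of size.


185 hosts -> /24 (254 usable): 192.168.164.0/24
98 hosts -> /25 (126 usable): 192.168.165.0/25
54 hosts -> /26 (62 usable): 192.168.165.128/26
6 hosts -> /29 (6 usable): 192.168.165.192/29
Allocation: 192.168.164.0/24 (185 hosts, 254 usable); 192.168.165.0/25 (98 hosts, 126 usable); 192.168.165.128/26 (54 hosts, 62 usable); 192.168.165.192/29 (6 hosts, 6 usable)


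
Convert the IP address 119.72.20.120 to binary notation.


119 = 01110111
72 = 01001000
20 = 00010100
120 = 01111000
Binary: 01110111.01001000.00010100.01111000


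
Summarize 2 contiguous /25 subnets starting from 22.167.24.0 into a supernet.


Original prefix: /25
Number of subnets: 2 = 2^1
New prefix = 25 - 1 = 24
Supernet: 22.167.24.0/24


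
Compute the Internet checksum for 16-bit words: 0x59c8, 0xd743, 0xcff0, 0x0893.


Sum all words (with carry folding):
+ 0x59c8 = 0x59c8
+ 0xd743 = 0x310c
+ 0xcff0 = 0x00fd
+ 0x0893 = 0x0990
One's complement: ~0x0990
Checksum = 0xf66f


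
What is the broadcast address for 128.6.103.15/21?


Network: 128.6.96.0/21
Host bits = 11
Set all host bits to 1:
Broadcast: 128.6.103.255


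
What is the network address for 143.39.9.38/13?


IP:   10001111.00100111.00001001.00100110
Mask: 11111111.11111000.00000000.00000000
AND operation:
Net:  10001111.00100000.00000000.00000000
Network: 143.32.0.0/13


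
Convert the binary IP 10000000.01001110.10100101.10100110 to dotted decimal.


10000000 = 128
01001110 = 78
10100101 = 165
10100110 = 166
IP: 128.78.165.166


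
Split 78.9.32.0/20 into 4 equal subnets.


New prefix = 20 + 2 = 22
Each subnet has 1024 addresses
  78.9.32.0/22
  78.9.36.0/22
  78.9.40.0/22
  78.9.44.0/22
Subnets: 78.9.32.0/22, 78.9.36.0/22, 78.9.40.0/22, 78.9.44.0/22


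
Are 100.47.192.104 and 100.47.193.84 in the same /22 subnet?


Mask: 255.255.252.0
100.47.192.104 AND mask = 100.47.192.0
100.47.193.84 AND mask = 100.47.192.0
Yes, same subnet (100.47.192.0)


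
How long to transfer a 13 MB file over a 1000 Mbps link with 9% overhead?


Effective throughput = 1000 * (1 - 9/100) = 910 Mbps
File size in Mb = 13 * 8 = 104 Mb
Time = 104 / 910
Time = 0.1143 seconds


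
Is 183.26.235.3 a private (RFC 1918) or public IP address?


RFC 1918 private ranges:
  10.0.0.0/8 (10.0.0.0 - 10.255.255.255)
  172.16.0.0/12 (172.16.0.0 - 172.31.255.255)
  192.168.0.0/16 (192.168.0.0 - 192.168.255.255)
Public (not in any RFC 1918 range)


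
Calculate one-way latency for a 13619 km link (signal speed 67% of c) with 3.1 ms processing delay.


Speed = 0.67 * 3e5 km/s = 201000 km/s
Propagation delay = 13619 / 201000 = 0.0678 s = 67.7562 ms
Processing delay = 3.1 ms
Total one-way latency = 70.8562 ms


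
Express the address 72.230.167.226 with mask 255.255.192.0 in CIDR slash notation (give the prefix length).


Binary: 11111111.11111111.11000000.00000000
Count leading 1s
Prefix: /18


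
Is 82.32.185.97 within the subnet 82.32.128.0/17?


Subnet network: 82.32.128.0
Test IP AND mask: 82.32.128.0
Yes, 82.32.185.97 is in 82.32.128.0/17


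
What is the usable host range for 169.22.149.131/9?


Network: 169.0.0.0
Broadcast: 169.127.255.255
First usable = network + 1
Last usable = broadcast - 1
Range: 169.0.0.1 to 169.127.255.254


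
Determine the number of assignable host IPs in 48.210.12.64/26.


Host bits = 32 - 26 = 6
Total addresses = 2^6 = 64
Usable = total - 2 (network and broadcast)
Usable hosts: 62


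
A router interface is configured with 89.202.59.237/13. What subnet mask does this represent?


/13 means 13 network bits, 19 host bits
Binary: 11111111111110000000000000000000
Mask: 255.248.0.0


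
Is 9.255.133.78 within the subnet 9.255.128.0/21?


Subnet network: 9.255.128.0
Test IP AND mask: 9.255.128.0
Yes, 9.255.133.78 is in 9.255.128.0/21


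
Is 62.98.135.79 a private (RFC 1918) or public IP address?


RFC 1918 private ranges:
  10.0.0.0/8 (10.0.0.0 - 10.255.255.255)
  172.16.0.0/12 (172.16.0.0 - 172.31.255.255)
  192.168.0.0/16 (192.168.0.0 - 192.168.255.255)
Public (not in any RFC 1918 range)


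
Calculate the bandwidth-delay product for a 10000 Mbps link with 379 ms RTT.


BDP = bandwidth * RTT
= 10000 Mbps * 379 ms
= 10000 * 1e6 * 379 / 1000 bits
= 3790000000 bits
= 473750000 bytes
= 462646.4844 KB
BDP = 3790000000 bits (473750000 bytes)


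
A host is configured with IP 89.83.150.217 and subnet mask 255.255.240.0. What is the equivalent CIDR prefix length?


Binary: 11111111.11111111.11110000.00000000
Count leading 1s
Prefix: /20


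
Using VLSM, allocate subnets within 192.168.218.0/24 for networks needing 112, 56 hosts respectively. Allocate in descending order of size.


112 hosts -> /25 (126 usable): 192.168.218.0/25
56 hosts -> /26 (62 usable): 192.168.218.128/26
Allocation: 192.168.218.0/25 (112 hosts, 126 usable); 192.168.218.128/26 (56 hosts, 62 usable)


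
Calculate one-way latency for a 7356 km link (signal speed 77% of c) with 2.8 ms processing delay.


Speed = 0.77 * 3e5 km/s = 231000 km/s
Propagation delay = 7356 / 231000 = 0.0318 s = 31.8442 ms
Processing delay = 2.8 ms
Total one-way latency = 34.6442 ms


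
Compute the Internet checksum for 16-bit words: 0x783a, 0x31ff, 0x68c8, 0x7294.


Sum all words (with carry folding):
+ 0x783a = 0x783a
+ 0x31ff = 0xaa39
+ 0x68c8 = 0x1302
+ 0x7294 = 0x8596
One's complement: ~0x8596
Checksum = 0x7a69


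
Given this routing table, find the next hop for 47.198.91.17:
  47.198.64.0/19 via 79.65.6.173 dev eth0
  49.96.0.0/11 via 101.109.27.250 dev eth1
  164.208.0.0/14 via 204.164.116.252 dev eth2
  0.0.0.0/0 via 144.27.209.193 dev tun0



Longest prefix match for 47.198.91.17:
  /19 47.198.64.0: MATCH
  /11 49.96.0.0: no
  /14 164.208.0.0: no
  /0 0.0.0.0: MATCH
Selected: next-hop 79.65.6.173 via eth0 (matched /19)


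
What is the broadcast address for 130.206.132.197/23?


Network: 130.206.132.0/23
Host bits = 9
Set all host bits to 1:
Broadcast: 130.206.133.255


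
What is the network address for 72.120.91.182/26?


IP:   01001000.01111000.01011011.10110110
Mask: 11111111.11111111.11111111.11000000
AND operation:
Net:  01001000.01111000.01011011.10000000
Network: 72.120.91.128/26


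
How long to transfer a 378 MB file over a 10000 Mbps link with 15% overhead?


Effective throughput = 10000 * (1 - 15/100) = 8500 Mbps
File size in Mb = 378 * 8 = 3024 Mb
Time = 3024 / 8500
Time = 0.3558 seconds


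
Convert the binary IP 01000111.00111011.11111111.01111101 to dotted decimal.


01000111 = 71
00111011 = 59
11111111 = 255
01111101 = 125
IP: 71.59.255.125


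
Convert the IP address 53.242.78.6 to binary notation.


53 = 00110101
242 = 11110010
78 = 01001110
6 = 00000110
Binary: 00110101.11110010.01001110.00000110


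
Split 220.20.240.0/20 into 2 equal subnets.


New prefix = 20 + 1 = 21
Each subnet has 2048 addresses
  220.20.240.0/21
  220.20.248.0/21
Subnets: 220.20.240.0/21, 220.20.248.0/21


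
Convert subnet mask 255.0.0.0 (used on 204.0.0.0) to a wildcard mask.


Subnet mask: 255.0.0.0
Wildcard = 255.255.255.255 - subnet mask
255 - 255 = 0
255 - 0 = 255
255 - 0 = 255
255 - 0 = 255
Wildcard: 0.255.255.255


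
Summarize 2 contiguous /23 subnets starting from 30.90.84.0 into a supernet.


Original prefix: /23
Number of subnets: 2 = 2^1
New prefix = 23 - 1 = 22
Supernet: 30.90.84.0/22


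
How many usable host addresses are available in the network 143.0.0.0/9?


Host bits = 32 - 9 = 23
Total addresses = 2^23 = 8388608
Usable = total - 2 (network and broadcast)
Usable hosts: 8388606


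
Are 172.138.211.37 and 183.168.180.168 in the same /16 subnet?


Mask: 255.255.0.0
172.138.211.37 AND mask = 172.138.0.0
183.168.180.168 AND mask = 183.168.0.0
No, different subnets (172.138.0.0 vs 183.168.0.0)


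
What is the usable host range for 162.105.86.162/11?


Network: 162.96.0.0
Broadcast: 162.127.255.255
First usable = network + 1
Last usable = broadcast - 1
Range: 162.96.0.1 to 162.127.255.254


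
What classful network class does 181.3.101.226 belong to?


First octet: 181
Binary: 10110101
10xxxxxx -> Class B (128-191)
Class B, default mask 255.255.0.0 (/16)


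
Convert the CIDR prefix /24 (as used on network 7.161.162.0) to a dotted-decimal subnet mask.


/24 means 24 network bits, 8 host bits
Binary: 11111111111111111111111100000000
Mask: 255.255.255.0


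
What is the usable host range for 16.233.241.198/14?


Network: 16.232.0.0
Broadcast: 16.235.255.255
First usable = network + 1
Last usable = broadcast - 1
Range: 16.232.0.1 to 16.235.255.254


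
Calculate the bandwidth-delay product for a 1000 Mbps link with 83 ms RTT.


BDP = bandwidth * RTT
= 1000 Mbps * 83 ms
= 1000 * 1e6 * 83 / 1000 bits
= 83000000 bits
= 10375000 bytes
= 10131.8359 KB
BDP = 83000000 bits (10375000 bytes)


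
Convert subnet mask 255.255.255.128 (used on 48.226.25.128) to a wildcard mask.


Subnet mask: 255.255.255.128
Wildcard = 255.255.255.255 - subnet mask
255 - 255 = 0
255 - 255 = 0
255 - 255 = 0
255 - 128 = 127
Wildcard: 0.0.0.127


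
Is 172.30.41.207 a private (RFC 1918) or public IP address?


RFC 1918 private ranges:
  10.0.0.0/8 (10.0.0.0 - 10.255.255.255)
  172.16.0.0/12 (172.16.0.0 - 172.31.255.255)
  192.168.0.0/16 (192.168.0.0 - 192.168.255.255)
Private (in 172.16.0.0/12)


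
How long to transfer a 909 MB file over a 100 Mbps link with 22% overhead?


Effective throughput = 100 * (1 - 22/100) = 78 Mbps
File size in Mb = 909 * 8 = 7272 Mb
Time = 7272 / 78
Time = 93.2308 seconds


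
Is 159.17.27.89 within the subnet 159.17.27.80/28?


Subnet network: 159.17.27.80
Test IP AND mask: 159.17.27.80
Yes, 159.17.27.89 is in 159.17.27.80/28


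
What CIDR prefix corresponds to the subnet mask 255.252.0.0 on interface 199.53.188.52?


Binary: 11111111.11111100.00000000.00000000
Count leading 1s
Prefix: /14


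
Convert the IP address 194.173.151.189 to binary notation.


194 = 11000010
173 = 10101101
151 = 10010111
189 = 10111101
Binary: 11000010.10101101.10010111.10111101


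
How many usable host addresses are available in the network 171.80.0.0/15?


Host bits = 32 - 15 = 17
Total addresses = 2^17 = 131072
Usable = total - 2 (network and broadcast)
Usable hosts: 131070


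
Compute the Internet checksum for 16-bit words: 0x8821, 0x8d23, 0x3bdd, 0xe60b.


Sum all words (with carry folding):
+ 0x8821 = 0x8821
+ 0x8d23 = 0x1545
+ 0x3bdd = 0x5122
+ 0xe60b = 0x372e
One's complement: ~0x372e
Checksum = 0xc8d1


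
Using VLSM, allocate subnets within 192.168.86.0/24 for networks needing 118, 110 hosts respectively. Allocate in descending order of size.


118 hosts -> /25 (126 usable): 192.168.86.0/25
110 hosts -> /25 (126 usable): 192.168.86.128/25
Allocation: 192.168.86.0/25 (118 hosts, 126 usable); 192.168.86.128/25 (110 hosts, 126 usable)


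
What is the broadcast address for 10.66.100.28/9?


Network: 10.0.0.0/9
Host bits = 23
Set all host bits to 1:
Broadcast: 10.127.255.255


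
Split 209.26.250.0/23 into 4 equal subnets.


New prefix = 23 + 2 = 25
Each subnet has 128 addresses
  209.26.250.0/25
  209.26.250.128/25
  209.26.251.0/25
  209.26.251.128/25
Subnets: 209.26.250.0/25, 209.26.250.128/25, 209.26.251.0/25, 209.26.251.128/25


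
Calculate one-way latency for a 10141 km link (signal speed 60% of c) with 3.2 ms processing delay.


Speed = 0.6 * 3e5 km/s = 180000 km/s
Propagation delay = 10141 / 180000 = 0.0563 s = 56.3389 ms
Processing delay = 3.2 ms
Total one-way latency = 59.5389 ms


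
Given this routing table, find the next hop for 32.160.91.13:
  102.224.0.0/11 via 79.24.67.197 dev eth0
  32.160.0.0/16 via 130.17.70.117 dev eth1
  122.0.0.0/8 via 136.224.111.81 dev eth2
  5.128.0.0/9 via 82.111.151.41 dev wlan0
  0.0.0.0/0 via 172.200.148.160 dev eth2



Longest prefix match for 32.160.91.13:
  /11 102.224.0.0: no
  /16 32.160.0.0: MATCH
  /8 122.0.0.0: no
  /9 5.128.0.0: no
  /0 0.0.0.0: MATCH
Selected: next-hop 130.17.70.117 via eth1 (matched /16)


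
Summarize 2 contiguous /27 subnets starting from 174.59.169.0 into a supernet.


Original prefix: /27
Number of subnets: 2 = 2^1
New prefix = 27 - 1 = 26
Supernet: 174.59.169.0/26


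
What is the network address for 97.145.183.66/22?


IP:   01100001.10010001.10110111.01000010
Mask: 11111111.11111111.11111100.00000000
AND operation:
Net:  01100001.10010001.10110100.00000000
Network: 97.145.180.0/22


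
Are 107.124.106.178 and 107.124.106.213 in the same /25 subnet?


Mask: 255.255.255.128
107.124.106.178 AND mask = 107.124.106.128
107.124.106.213 AND mask = 107.124.106.128
Yes, same subnet (107.124.106.128)


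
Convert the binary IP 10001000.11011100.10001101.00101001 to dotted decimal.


10001000 = 136
11011100 = 220
10001101 = 141
00101001 = 41
IP: 136.220.141.41


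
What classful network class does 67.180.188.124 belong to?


First octet: 67
Binary: 01000011
0xxxxxxx -> Class A (1-126)
Class A, default mask 255.0.0.0 (/8)


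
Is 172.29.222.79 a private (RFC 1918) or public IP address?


RFC 1918 private ranges:
  10.0.0.0/8 (10.0.0.0 - 10.255.255.255)
  172.16.0.0/12 (172.16.0.0 - 172.31.255.255)
  192.168.0.0/16 (192.168.0.0 - 192.168.255.255)
Private (in 172.16.0.0/12)


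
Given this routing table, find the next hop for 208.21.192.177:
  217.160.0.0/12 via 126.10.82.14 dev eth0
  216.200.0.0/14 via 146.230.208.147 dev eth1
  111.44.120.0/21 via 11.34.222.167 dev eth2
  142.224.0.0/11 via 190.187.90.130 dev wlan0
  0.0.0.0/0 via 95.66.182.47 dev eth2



Longest prefix match for 208.21.192.177:
  /12 217.160.0.0: no
  /14 216.200.0.0: no
  /21 111.44.120.0: no
  /11 142.224.0.0: no
  /0 0.0.0.0: MATCH
Selected: next-hop 95.66.182.47 via eth2 (matched /0)


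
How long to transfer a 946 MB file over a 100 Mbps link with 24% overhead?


Effective throughput = 100 * (1 - 24/100) = 76 Mbps
File size in Mb = 946 * 8 = 7568 Mb
Time = 7568 / 76
Time = 99.5789 seconds


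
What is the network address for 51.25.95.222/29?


IP:   00110011.00011001.01011111.11011110
Mask: 11111111.11111111.11111111.11111000
AND operation:
Net:  00110011.00011001.01011111.11011000
Network: 51.25.95.216/29


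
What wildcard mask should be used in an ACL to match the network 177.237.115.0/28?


Subnet mask: 255.255.255.240
Wildcard = 255.255.255.255 - subnet mask
255 - 255 = 0
255 - 255 = 0
255 - 255 = 0
255 - 240 = 15
Wildcard: 0.0.0.15


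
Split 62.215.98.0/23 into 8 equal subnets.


New prefix = 23 + 3 = 26
Each subnet has 64 addresses
  62.215.98.0/26
  62.215.98.64/26
  62.215.98.128/26
  62.215.98.192/26
  62.215.99.0/26
  62.215.99.64/26
  62.215.99.128/26
  62.215.99.192/26
Subnets: 62.215.98.0/26, 62.215.98.64/26, 62.215.98.128/26, 62.215.98.192/26, 62.215.99.0/26, 62.215.99.64/26, 62.215.99.128/26, 62.215.99.192/26


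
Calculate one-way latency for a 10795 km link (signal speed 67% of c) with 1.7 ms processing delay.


Speed = 0.67 * 3e5 km/s = 201000 km/s
Propagation delay = 10795 / 201000 = 0.0537 s = 53.7065 ms
Processing delay = 1.7 ms
Total one-way latency = 55.4065 ms


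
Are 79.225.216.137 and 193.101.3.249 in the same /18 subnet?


Mask: 255.255.192.0
79.225.216.137 AND mask = 79.225.192.0
193.101.3.249 AND mask = 193.101.0.0
No, different subnets (79.225.192.0 vs 193.101.0.0)


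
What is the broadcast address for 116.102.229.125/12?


Network: 116.96.0.0/12
Host bits = 20
Set all host bits to 1:
Broadcast: 116.111.255.255


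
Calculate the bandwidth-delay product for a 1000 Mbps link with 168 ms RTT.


BDP = bandwidth * RTT
= 1000 Mbps * 168 ms
= 1000 * 1e6 * 168 / 1000 bits
= 168000000 bits
= 21000000 bytes
= 20507.8125 KB
BDP = 168000000 bits (21000000 bytes)


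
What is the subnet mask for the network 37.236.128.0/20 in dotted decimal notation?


/20 means 20 network bits, 12 host bits
Binary: 11111111111111111111000000000000
Mask: 255.255.240.0


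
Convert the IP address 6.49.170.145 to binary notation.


6 = 00000110
49 = 00110001
170 = 10101010
145 = 10010001
Binary: 00000110.00110001.10101010.10010001


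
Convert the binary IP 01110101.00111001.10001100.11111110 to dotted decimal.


01110101 = 117
00111001 = 57
10001100 = 140
11111110 = 254
IP: 117.57.140.254


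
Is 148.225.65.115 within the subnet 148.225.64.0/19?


Subnet network: 148.225.64.0
Test IP AND mask: 148.225.64.0
Yes, 148.225.65.115 is in 148.225.64.0/19


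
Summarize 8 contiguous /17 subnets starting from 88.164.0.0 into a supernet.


Original prefix: /17
Number of subnets: 8 = 2^3
New prefix = 17 - 3 = 14
Supernet: 88.164.0.0/14


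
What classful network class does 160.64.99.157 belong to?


First octet: 160
Binary: 10100000
10xxxxxx -> Class B (128-191)
Class B, default mask 255.255.0.0 (/16)


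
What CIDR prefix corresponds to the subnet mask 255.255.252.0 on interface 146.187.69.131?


Binary: 11111111.11111111.11111100.00000000
Count leading 1s
Prefix: /22


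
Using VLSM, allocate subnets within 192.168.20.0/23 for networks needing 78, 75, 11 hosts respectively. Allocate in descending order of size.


78 hosts -> /25 (126 usable): 192.168.20.0/25
75 hosts -> /25 (126 usable): 192.168.20.128/25
11 hosts -> /28 (14 usable): 192.168.21.0/28
Allocation: 192.168.20.0/25 (78 hosts, 126 usable); 192.168.20.128/25 (75 hosts, 126 usable); 192.168.21.0/28 (11 hosts, 14 usable)


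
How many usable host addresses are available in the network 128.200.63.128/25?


Host bits = 32 - 25 = 7
Total addresses = 2^7 = 128
Usable = total - 2 (network and broadcast)
Usable hosts: 126


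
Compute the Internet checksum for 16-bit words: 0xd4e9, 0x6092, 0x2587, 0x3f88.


Sum all words (with carry folding):
+ 0xd4e9 = 0xd4e9
+ 0x6092 = 0x357c
+ 0x2587 = 0x5b03
+ 0x3f88 = 0x9a8b
One's complement: ~0x9a8b
Checksum = 0x6574


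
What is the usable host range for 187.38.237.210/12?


Network: 187.32.0.0
Broadcast: 187.47.255.255
First usable = network + 1
Last usable = broadcast - 1
Range: 187.32.0.1 to 187.47.255.254


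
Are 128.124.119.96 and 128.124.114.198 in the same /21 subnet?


Mask: 255.255.248.0
128.124.119.96 AND mask = 128.124.112.0
128.124.114.198 AND mask = 128.124.112.0
Yes, same subnet (128.124.112.0)


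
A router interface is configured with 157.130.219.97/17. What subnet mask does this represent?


/17 means 17 network bits, 15 host bits
Binary: 11111111111111111000000000000000
Mask: 255.255.128.0


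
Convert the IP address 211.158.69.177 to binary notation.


211 = 11010011
158 = 10011110
69 = 01000101
177 = 10110001
Binary: 11010011.10011110.01000101.10110001


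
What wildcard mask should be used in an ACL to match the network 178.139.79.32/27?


Subnet mask: 255.255.255.224
Wildcard = 255.255.255.255 - subnet mask
255 - 255 = 0
255 - 255 = 0
255 - 255 = 0
255 - 224 = 31
Wildcard: 0.0.0.31


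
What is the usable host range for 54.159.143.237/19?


Network: 54.159.128.0
Broadcast: 54.159.159.255
First usable = network + 1
Last usable = broadcast - 1
Range: 54.159.128.1 to 54.159.159.254


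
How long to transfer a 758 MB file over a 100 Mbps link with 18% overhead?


Effective throughput = 100 * (1 - 18/100) = 82 Mbps
File size in Mb = 758 * 8 = 6064 Mb
Time = 6064 / 82
Time = 73.9512 seconds


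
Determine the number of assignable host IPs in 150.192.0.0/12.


Host bits = 32 - 12 = 20
Total addresses = 2^20 = 1048576
Usable = total - 2 (network and broadcast)
Usable hosts: 1048574


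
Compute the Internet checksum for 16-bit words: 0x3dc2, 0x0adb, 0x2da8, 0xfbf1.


Sum all words (with carry folding):
+ 0x3dc2 = 0x3dc2
+ 0x0adb = 0x489d
+ 0x2da8 = 0x7645
+ 0xfbf1 = 0x7237
One's complement: ~0x7237
Checksum = 0x8dc8


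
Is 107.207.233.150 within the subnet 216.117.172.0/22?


Subnet network: 216.117.172.0
Test IP AND mask: 107.207.232.0
No, 107.207.233.150 is not in 216.117.172.0/22


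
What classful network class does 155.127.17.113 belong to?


First octet: 155
Binary: 10011011
10xxxxxx -> Class B (128-191)
Class B, default mask 255.255.0.0 (/16)


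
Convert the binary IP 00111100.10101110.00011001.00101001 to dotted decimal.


00111100 = 60
10101110 = 174
00011001 = 25
00101001 = 41
IP: 60.174.25.41


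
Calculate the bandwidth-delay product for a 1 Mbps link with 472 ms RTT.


BDP = bandwidth * RTT
= 1 Mbps * 472 ms
= 1 * 1e6 * 472 / 1000 bits
= 472000 bits
= 59000 bytes
= 57.6172 KB
BDP = 472000 bits (59000 bytes)


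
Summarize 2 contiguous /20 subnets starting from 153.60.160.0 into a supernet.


Original prefix: /20
Number of subnets: 2 = 2^1
New prefix = 20 - 1 = 19
Supernet: 153.60.160.0/19


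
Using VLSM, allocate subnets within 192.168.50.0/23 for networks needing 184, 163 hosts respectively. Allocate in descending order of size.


184 hosts -> /24 (254 usable): 192.168.50.0/24
163 hosts -> /24 (254 usable): 192.168.51.0/24
Allocation: 192.168.50.0/24 (184 hosts, 254 usable); 192.168.51.0/24 (163 hosts, 254 usable)


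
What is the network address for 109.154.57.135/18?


IP:   01101101.10011010.00111001.10000111
Mask: 11111111.11111111.11000000.00000000
AND operation:
Net:  01101101.10011010.00000000.00000000
Network: 109.154.0.0/18


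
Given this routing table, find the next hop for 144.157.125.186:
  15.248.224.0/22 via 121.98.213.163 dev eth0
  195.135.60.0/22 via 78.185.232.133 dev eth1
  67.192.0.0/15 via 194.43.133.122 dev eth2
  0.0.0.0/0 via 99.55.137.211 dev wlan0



Longest prefix match for 144.157.125.186:
  /22 15.248.224.0: no
  /22 195.135.60.0: no
  /15 67.192.0.0: no
  /0 0.0.0.0: MATCH
Selected: next-hop 99.55.137.211 via wlan0 (matched /0)


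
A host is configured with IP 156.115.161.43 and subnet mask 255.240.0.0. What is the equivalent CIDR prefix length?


Binary: 11111111.11110000.00000000.00000000
Count leading 1s
Prefix: /12


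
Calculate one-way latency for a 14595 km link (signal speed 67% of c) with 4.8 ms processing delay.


Speed = 0.67 * 3e5 km/s = 201000 km/s
Propagation delay = 14595 / 201000 = 0.0726 s = 72.6119 ms
Processing delay = 4.8 ms
Total one-way latency = 77.4119 ms


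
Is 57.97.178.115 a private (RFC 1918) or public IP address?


RFC 1918 private ranges:
  10.0.0.0/8 (10.0.0.0 - 10.255.255.255)
  172.16.0.0/12 (172.16.0.0 - 172.31.255.255)
  192.168.0.0/16 (192.168.0.0 - 192.168.255.255)
Public (not in any RFC 1918 range)


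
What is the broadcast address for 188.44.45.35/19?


Network: 188.44.32.0/19
Host bits = 13
Set all host bits to 1:
Broadcast: 188.44.63.255


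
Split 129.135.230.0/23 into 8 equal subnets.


New prefix = 23 + 3 = 26
Each subnet has 64 addresses
  129.135.230.0/26
  129.135.230.64/26
  129.135.230.128/26
  129.135.230.192/26
  129.135.231.0/26
  129.135.231.64/26
  129.135.231.128/26
  129.135.231.192/26
Subnets: 129.135.230.0/26, 129.135.230.64/26, 129.135.230.128/26, 129.135.230.192/26, 129.135.231.0/26, 129.135.231.64/26, 129.135.231.128/26, 129.135.231.192/26


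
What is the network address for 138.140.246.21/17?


IP:   10001010.10001100.11110110.00010101
Mask: 11111111.11111111.10000000.00000000
AND operation:
Net:  10001010.10001100.10000000.00000000
Network: 138.140.128.0/17


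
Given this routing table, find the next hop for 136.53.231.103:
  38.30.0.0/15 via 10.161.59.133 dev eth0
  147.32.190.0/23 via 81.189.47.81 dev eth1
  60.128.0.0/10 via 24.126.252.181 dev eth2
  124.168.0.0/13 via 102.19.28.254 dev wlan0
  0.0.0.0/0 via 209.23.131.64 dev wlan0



Longest prefix match for 136.53.231.103:
  /15 38.30.0.0: no
  /23 147.32.190.0: no
  /10 60.128.0.0: no
  /13 124.168.0.0: no
  /0 0.0.0.0: MATCH
Selected: next-hop 209.23.131.64 via wlan0 (matched /0)


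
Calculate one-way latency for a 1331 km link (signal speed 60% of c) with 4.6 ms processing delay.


Speed = 0.6 * 3e5 km/s = 180000 km/s
Propagation delay = 1331 / 180000 = 0.0074 s = 7.3944 ms
Processing delay = 4.6 ms
Total one-way latency = 11.9944 ms


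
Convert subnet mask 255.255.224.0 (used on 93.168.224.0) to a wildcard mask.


Subnet mask: 255.255.224.0
Wildcard = 255.255.255.255 - subnet mask
255 - 255 = 0
255 - 255 = 0
255 - 224 = 31
255 - 0 = 255
Wildcard: 0.0.31.255


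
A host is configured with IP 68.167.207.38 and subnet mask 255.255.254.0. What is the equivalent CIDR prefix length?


Binary: 11111111.11111111.11111110.00000000
Count leading 1s
Prefix: /23


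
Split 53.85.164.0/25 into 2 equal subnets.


New prefix = 25 + 1 = 26
Each subnet has 64 addresses
  53.85.164.0/26
  53.85.164.64/26
Subnets: 53.85.164.0/26, 53.85.164.64/26


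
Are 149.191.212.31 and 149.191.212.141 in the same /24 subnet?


Mask: 255.255.255.0
149.191.212.31 AND mask = 149.191.212.0
149.191.212.141 AND mask = 149.191.212.0
Yes, same subnet (149.191.212.0)


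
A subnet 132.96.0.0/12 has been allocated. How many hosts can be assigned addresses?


Host bits = 32 - 12 = 20
Total addresses = 2^20 = 1048576
Usable = total - 2 (network and broadcast)
Usable hosts: 1048574


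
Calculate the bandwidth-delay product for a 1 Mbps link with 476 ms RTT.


BDP = bandwidth * RTT
= 1 Mbps * 476 ms
= 1 * 1e6 * 476 / 1000 bits
= 476000 bits
= 59500 bytes
= 58.1055 KB
BDP = 476000 bits (59500 bytes)


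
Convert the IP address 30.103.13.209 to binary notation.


30 = 00011110
103 = 01100111
13 = 00001101
209 = 11010001
Binary: 00011110.01100111.00001101.11010001


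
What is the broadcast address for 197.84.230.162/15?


Network: 197.84.0.0/15
Host bits = 17
Set all host bits to 1:
Broadcast: 197.85.255.255


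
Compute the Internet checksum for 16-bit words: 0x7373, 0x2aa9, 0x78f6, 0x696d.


Sum all words (with carry folding):
+ 0x7373 = 0x7373
+ 0x2aa9 = 0x9e1c
+ 0x78f6 = 0x1713
+ 0x696d = 0x8080
One's complement: ~0x8080
Checksum = 0x7f7f


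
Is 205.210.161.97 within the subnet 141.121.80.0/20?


Subnet network: 141.121.80.0
Test IP AND mask: 205.210.160.0
No, 205.210.161.97 is not in 141.121.80.0/20


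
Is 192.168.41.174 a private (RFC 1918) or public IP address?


RFC 1918 private ranges:
  10.0.0.0/8 (10.0.0.0 - 10.255.255.255)
  172.16.0.0/12 (172.16.0.0 - 172.31.255.255)
  192.168.0.0/16 (192.168.0.0 - 192.168.255.255)
Private (in 192.168.0.0/16)


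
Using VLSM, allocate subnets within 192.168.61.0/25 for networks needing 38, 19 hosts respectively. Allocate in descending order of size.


38 hosts -> /26 (62 usable): 192.168.61.0/26
19 hosts -> /27 (30 usable): 192.168.61.64/27
Allocation: 192.168.61.0/26 (38 hosts, 62 usable); 192.168.61.64/27 (19 hosts, 30 usable)


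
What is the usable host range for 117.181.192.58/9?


Network: 117.128.0.0
Broadcast: 117.255.255.255
First usable = network + 1
Last usable = broadcast - 1
Range: 117.128.0.1 to 117.255.255.254


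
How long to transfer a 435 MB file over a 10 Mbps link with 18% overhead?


Effective throughput = 10 * (1 - 18/100) = 8.2 Mbps
File size in Mb = 435 * 8 = 3480 Mb
Time = 3480 / 8.2
Time = 424.3902 seconds


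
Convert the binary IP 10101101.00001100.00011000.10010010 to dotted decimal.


10101101 = 173
00001100 = 12
00011000 = 24
10010010 = 146
IP: 173.12.24.146


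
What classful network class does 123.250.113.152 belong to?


First octet: 123
Binary: 01111011
0xxxxxxx -> Class A (1-126)
Class A, default mask 255.0.0.0 (/8)


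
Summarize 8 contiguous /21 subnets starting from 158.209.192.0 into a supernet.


Original prefix: /21
Number of subnets: 8 = 2^3
New prefix = 21 - 3 = 18
Supernet: 158.209.192.0/18


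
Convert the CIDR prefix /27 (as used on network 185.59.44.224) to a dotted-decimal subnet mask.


/27 means 27 network bits, 5 host bits
Binary: 11111111111111111111111111100000
Mask: 255.255.255.224


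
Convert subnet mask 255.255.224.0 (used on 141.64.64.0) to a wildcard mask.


Subnet mask: 255.255.224.0
Wildcard = 255.255.255.255 - subnet mask
255 - 255 = 0
255 - 255 = 0
255 - 224 = 31
255 - 0 = 255
Wildcard: 0.0.31.255


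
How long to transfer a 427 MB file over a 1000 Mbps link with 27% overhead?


Effective throughput = 1000 * (1 - 27/100) = 730 Mbps
File size in Mb = 427 * 8 = 3416 Mb
Time = 3416 / 730
Time = 4.6795 seconds


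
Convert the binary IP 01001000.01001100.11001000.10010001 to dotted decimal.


01001000 = 72
01001100 = 76
11001000 = 200
10010001 = 145
IP: 72.76.200.145


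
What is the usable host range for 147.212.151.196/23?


Network: 147.212.150.0
Broadcast: 147.212.151.255
First usable = network + 1
Last usable = broadcast - 1
Range: 147.212.150.1 to 147.212.151.254


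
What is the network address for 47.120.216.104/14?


IP:   00101111.01111000.11011000.01101000
Mask: 11111111.11111100.00000000.00000000
AND operation:
Net:  00101111.01111000.00000000.00000000
Network: 47.120.0.0/14


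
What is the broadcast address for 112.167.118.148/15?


Network: 112.166.0.0/15
Host bits = 17
Set all host bits to 1:
Broadcast: 112.167.255.255


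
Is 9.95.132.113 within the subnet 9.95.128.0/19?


Subnet network: 9.95.128.0
Test IP AND mask: 9.95.128.0
Yes, 9.95.132.113 is in 9.95.128.0/19


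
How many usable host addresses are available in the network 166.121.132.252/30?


Host bits = 32 - 30 = 2
Total addresses = 2^2 = 4
Usable = total - 2 (network and broadcast)
Usable hosts: 2


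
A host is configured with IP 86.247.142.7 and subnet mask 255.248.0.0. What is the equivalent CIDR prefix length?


Binary: 11111111.11111000.00000000.00000000
Count leading 1s
Prefix: /13


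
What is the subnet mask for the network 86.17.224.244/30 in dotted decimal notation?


/30 means 30 network bits, 2 host bits
Binary: 11111111111111111111111111111100
Mask: 255.255.255.252


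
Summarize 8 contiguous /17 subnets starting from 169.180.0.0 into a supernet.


Original prefix: /17
Number of subnets: 8 = 2^3
New prefix = 17 - 3 = 14
Supernet: 169.180.0.0/14


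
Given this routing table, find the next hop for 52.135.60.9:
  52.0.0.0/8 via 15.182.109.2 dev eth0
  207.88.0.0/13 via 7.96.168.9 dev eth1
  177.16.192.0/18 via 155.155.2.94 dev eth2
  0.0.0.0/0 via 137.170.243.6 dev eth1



Longest prefix match for 52.135.60.9:
  /8 52.0.0.0: MATCH
  /13 207.88.0.0: no
  /18 177.16.192.0: no
  /0 0.0.0.0: MATCH
Selected: next-hop 15.182.109.2 via eth0 (matched /8)


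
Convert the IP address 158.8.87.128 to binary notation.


158 = 10011110
8 = 00001000
87 = 01010111
128 = 10000000
Binary: 10011110.00001000.01010111.10000000


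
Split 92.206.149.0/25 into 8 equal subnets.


New prefix = 25 + 3 = 28
Each subnet has 16 addresses
  92.206.149.0/28
  92.206.149.16/28
  92.206.149.32/28
  92.206.149.48/28
  92.206.149.64/28
  92.206.149.80/28
  92.206.149.96/28
  92.206.149.112/28
Subnets: 92.206.149.0/28, 92.206.149.16/28, 92.206.149.32/28, 92.206.149.48/28, 92.206.149.64/28, 92.206.149.80/28, 92.206.149.96/28, 92.206.149.112/28


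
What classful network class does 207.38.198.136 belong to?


First octet: 207
Binary: 11001111
110xxxxx -> Class C (192-223)
Class C, default mask 255.255.255.0 (/24)


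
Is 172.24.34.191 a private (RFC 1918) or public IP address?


RFC 1918 private ranges:
  10.0.0.0/8 (10.0.0.0 - 10.255.255.255)
  172.16.0.0/12 (172.16.0.0 - 172.31.255.255)
  192.168.0.0/16 (192.168.0.0 - 192.168.255.255)
Private (in 172.16.0.0/12)


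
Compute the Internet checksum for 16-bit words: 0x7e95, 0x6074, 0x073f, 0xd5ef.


Sum all words (with carry folding):
+ 0x7e95 = 0x7e95
+ 0x6074 = 0xdf09
+ 0x073f = 0xe648
+ 0xd5ef = 0xbc38
One's complement: ~0xbc38
Checksum = 0x43c7


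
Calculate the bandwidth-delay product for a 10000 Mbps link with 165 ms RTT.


BDP = bandwidth * RTT
= 10000 Mbps * 165 ms
= 10000 * 1e6 * 165 / 1000 bits
= 1650000000 bits
= 206250000 bytes
= 201416.0156 KB
BDP = 1650000000 bits (206250000 bytes)


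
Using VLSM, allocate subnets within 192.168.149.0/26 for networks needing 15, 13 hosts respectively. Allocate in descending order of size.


15 hosts -> /27 (30 usable): 192.168.149.0/27
13 hosts -> /28 (14 usable): 192.168.149.32/28
Allocation: 192.168.149.0/27 (15 hosts, 30 usable); 192.168.149.32/28 (13 hosts, 14 usable)


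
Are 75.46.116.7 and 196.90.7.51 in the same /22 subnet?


Mask: 255.255.252.0
75.46.116.7 AND mask = 75.46.116.0
196.90.7.51 AND mask = 196.90.4.0
No, different subnets (75.46.116.0 vs 196.90.4.0)


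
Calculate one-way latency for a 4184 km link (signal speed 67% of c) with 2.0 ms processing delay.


Speed = 0.67 * 3e5 km/s = 201000 km/s
Propagation delay = 4184 / 201000 = 0.0208 s = 20.8159 ms
Processing delay = 2.0 ms
Total one-way latency = 22.8159 ms


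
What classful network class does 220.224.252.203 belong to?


First octet: 220
Binary: 11011100
110xxxxx -> Class C (192-223)
Class C, default mask 255.255.255.0 (/24)


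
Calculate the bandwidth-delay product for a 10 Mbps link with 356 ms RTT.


BDP = bandwidth * RTT
= 10 Mbps * 356 ms
= 10 * 1e6 * 356 / 1000 bits
= 3560000 bits
= 445000 bytes
= 434.5703 KB
BDP = 3560000 bits (445000 bytes)


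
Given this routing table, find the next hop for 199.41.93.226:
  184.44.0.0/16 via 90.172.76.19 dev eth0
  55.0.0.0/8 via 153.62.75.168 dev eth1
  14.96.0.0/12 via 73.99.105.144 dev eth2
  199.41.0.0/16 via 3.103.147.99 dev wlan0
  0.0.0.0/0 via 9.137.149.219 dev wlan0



Longest prefix match for 199.41.93.226:
  /16 184.44.0.0: no
  /8 55.0.0.0: no
  /12 14.96.0.0: no
  /16 199.41.0.0: MATCH
  /0 0.0.0.0: MATCH
Selected: next-hop 3.103.147.99 via wlan0 (matched /16)


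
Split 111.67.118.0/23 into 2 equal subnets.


New prefix = 23 + 1 = 24
Each subnet has 256 addresses
  111.67.118.0/24
  111.67.119.0/24
Subnets: 111.67.118.0/24, 111.67.119.0/24


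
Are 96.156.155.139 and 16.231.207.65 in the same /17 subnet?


Mask: 255.255.128.0
96.156.155.139 AND mask = 96.156.128.0
16.231.207.65 AND mask = 16.231.128.0
No, different subnets (96.156.128.0 vs 16.231.128.0)


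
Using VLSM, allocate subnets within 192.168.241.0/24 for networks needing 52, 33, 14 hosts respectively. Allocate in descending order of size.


52 hosts -> /26 (62 usable): 192.168.241.0/26
33 hosts -> /26 (62 usable): 192.168.241.64/26
14 hosts -> /28 (14 usable): 192.168.241.128/28
Allocation: 192.168.241.0/26 (52 hosts, 62 usable); 192.168.241.64/26 (33 hosts, 62 usable); 192.168.241.128/28 (14 hosts, 14 usable)


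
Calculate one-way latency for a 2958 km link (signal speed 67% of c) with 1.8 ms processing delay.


Speed = 0.67 * 3e5 km/s = 201000 km/s
Propagation delay = 2958 / 201000 = 0.0147 s = 14.7164 ms
Processing delay = 1.8 ms
Total one-way latency = 16.5164 ms
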